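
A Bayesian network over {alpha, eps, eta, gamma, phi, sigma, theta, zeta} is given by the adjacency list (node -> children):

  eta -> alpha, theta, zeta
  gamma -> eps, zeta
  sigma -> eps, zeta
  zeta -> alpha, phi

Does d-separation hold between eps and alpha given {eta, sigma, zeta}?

Yes

There are 4 undirected paths between eps and alpha; checking each against the conditioning set {eta, sigma, zeta}:
  1. eps ← sigma → zeta → alpha — sigma:fork[blocks]; zeta:chain[blocks] ⇒ blocked
  2. eps ← sigma → zeta ← eta → alpha — sigma:fork[blocks]; zeta:collider[open]; eta:fork[blocks] ⇒ blocked
  3. eps ← gamma → zeta → alpha — gamma:fork[open]; zeta:chain[blocks] ⇒ blocked
  4. eps ← gamma → zeta ← eta → alpha — gamma:fork[open]; zeta:collider[open]; eta:fork[blocks] ⇒ blocked
Every path is blocked, so eps and alpha are d-separated given {eta, sigma, zeta}.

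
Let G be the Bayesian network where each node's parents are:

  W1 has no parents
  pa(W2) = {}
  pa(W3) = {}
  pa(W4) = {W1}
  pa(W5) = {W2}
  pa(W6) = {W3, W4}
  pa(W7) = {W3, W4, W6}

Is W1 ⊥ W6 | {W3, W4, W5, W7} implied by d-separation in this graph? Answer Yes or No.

3 paths connect W1 and W6; each must be blocked for d-separation to hold:
Path 1: W1 → W4 → W6
  W4 is a chain here and W4 is conditioned on, so the path is blocked at W4.
Path 2: W1 → W4 → W7 ← W3 → W6
  W4 is a chain here and W4 is conditioned on, so the path is blocked at W4.
Path 3: W1 → W4 → W7 ← W6
  W4 is a chain here and W4 is conditioned on, so the path is blocked at W4.
Every path is blocked, so W1 and W6 are d-separated given {W3, W4, W5, W7}.

Yes — W1 and W6 are d-separated given {W3, W4, W5, W7}.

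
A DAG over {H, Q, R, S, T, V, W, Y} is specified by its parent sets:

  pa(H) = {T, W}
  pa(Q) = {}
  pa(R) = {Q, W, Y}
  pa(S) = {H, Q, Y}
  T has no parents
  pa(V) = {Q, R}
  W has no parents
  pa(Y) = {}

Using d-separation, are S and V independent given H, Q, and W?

No — S and V are not d-separated given {H, Q, W}.

There are 6 undirected paths between S and V; checking each against the conditioning set {H, Q, W}:
Path 1: S ← Y → R → V
  Y is a fork and Y is not conditioned on; R is a chain and R is not conditioned on — no node blocks this path, so it is active.
Path 2: S ← Y → R ← Q → V
  R is a collider here and neither R nor any of its descendants is conditioned on, so the collider stays closed — the path is blocked at R.
Path 3: S ← H ← W → R → V
  H is a chain here and H is conditioned on, so the path is blocked at H.
Path 4: S ← H ← W → R ← Q → V
  H is a chain here and H is conditioned on, so the path is blocked at H.
Path 5: S ← Q → R → V
  Q is a fork here and Q is conditioned on, so the path is blocked at Q.
Path 6: S ← Q → V
  Q is a fork here and Q is conditioned on, so the path is blocked at Q.
Because an active path exists, S and V are not d-separated.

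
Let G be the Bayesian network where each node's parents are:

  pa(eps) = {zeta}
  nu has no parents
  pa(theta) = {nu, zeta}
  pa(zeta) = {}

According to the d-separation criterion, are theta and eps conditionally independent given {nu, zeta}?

Yes — theta and eps are d-separated given {nu, zeta}.

There is one path between theta and eps:
Path 1: theta ← zeta → eps
  zeta is a fork here and zeta is conditioned on, so the path is blocked at zeta.
Since every path is blocked, d-separation holds.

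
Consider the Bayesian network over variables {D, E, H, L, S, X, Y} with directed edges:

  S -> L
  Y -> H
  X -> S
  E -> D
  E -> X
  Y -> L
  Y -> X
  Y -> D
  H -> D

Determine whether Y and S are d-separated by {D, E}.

We examine all 4 paths between Y and S:
  1. Y → D ← E → X → S — D:collider[open]; E:fork[blocks]; X:chain[open] ⇒ blocked
  2. Y → X → S — X:chain[open] ⇒ active
  3. Y → H → D ← E → X → S — H:chain[open]; D:collider[open]; E:fork[blocks]; X:chain[open] ⇒ blocked
  4. Y → L ← S — L:collider[blocks] ⇒ blocked
At least one path is unblocked, so d-separation fails.

No — Y and S are not d-separated given {D, E}.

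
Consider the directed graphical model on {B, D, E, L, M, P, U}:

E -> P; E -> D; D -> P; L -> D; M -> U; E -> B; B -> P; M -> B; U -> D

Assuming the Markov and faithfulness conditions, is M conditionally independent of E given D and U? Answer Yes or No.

We examine all 6 paths between M and E:
  1. M → B ← E — B:collider[blocks] ⇒ blocked
  2. M → B → P ← E — B:chain[open]; P:collider[blocks] ⇒ blocked
  3. M → B → P ← D ← E — B:chain[open]; P:collider[blocks]; D:chain[blocks] ⇒ blocked
  4. M → U → D ← E — U:chain[blocks]; D:collider[open] ⇒ blocked
  5. M → U → D → P ← E — U:chain[blocks]; D:chain[blocks]; P:collider[blocks] ⇒ blocked
  6. M → U → D → P ← B ← E — U:chain[blocks]; D:chain[blocks]; P:collider[blocks]; B:chain[open] ⇒ blocked
Since every path is blocked, d-separation holds.

Yes — M and E are d-separated given {D, U}.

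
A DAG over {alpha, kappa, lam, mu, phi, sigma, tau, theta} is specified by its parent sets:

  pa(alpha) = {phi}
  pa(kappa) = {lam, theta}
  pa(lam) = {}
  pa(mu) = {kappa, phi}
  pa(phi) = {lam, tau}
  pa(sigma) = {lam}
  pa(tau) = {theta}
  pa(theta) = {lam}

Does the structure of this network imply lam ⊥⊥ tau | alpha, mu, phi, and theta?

Enumerating the 6 paths from lam to tau and testing each for blocking by {alpha, mu, phi, theta}:
Path 1: lam → kappa → mu ← phi ← tau
  phi is a chain here and phi is conditioned on, so the path is blocked at phi.
Path 2: lam → kappa ← theta → tau
  theta is a fork here and theta is conditioned on, so the path is blocked at theta.
Path 3: lam → phi → mu ← kappa ← theta → tau
  phi is a chain here and phi is conditioned on, so the path is blocked at phi.
Path 4: lam → phi ← tau
  phi is a collider and phi is conditioned on, which opens it — no node blocks this path, so it is active.
Path 5: lam → theta → kappa → mu ← phi ← tau
  theta is a chain here and theta is conditioned on, so the path is blocked at theta.
Path 6: lam → theta → tau
  theta is a chain here and theta is conditioned on, so the path is blocked at theta.
Since the path lam → phi ← tau is active, lam and tau are not d-separated given {alpha, mu, phi, theta}.

No — lam and tau are not d-separated given {alpha, mu, phi, theta}.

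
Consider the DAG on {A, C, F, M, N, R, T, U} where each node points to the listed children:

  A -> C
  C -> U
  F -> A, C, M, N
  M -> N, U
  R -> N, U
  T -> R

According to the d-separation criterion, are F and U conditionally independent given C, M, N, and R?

Yes

We examine all 6 paths between F and U:
Path 1: F → C → U
  C is a chain here and C is conditioned on, so the path is blocked at C.
Path 2: F → A → C → U
  C is a chain here and C is conditioned on, so the path is blocked at C.
Path 3: F → N ← R → U
  R is a fork here and R is conditioned on, so the path is blocked at R.
Path 4: F → N ← M → U
  M is a fork here and M is conditioned on, so the path is blocked at M.
Path 5: F → M → U
  M is a chain here and M is conditioned on, so the path is blocked at M.
Path 6: F → M → N ← R → U
  M is a chain here and M is conditioned on, so the path is blocked at M.
Every path is blocked, so F and U are d-separated given {C, M, N, R}.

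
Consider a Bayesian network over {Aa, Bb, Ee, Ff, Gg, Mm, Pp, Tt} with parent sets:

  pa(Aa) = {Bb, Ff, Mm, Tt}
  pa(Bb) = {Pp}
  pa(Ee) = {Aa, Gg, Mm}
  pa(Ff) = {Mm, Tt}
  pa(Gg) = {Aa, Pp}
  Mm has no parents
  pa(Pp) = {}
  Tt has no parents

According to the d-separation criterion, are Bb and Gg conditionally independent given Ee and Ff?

No

6 paths connect Bb and Gg; each must be blocked for d-separation to hold:
Path 1: Bb → Aa → Gg
  Aa is a chain and Aa is not conditioned on — no node blocks this path, so it is active.
Path 2: Bb → Aa ← Ff ← Mm → Ee ← Gg
  Ff is a chain here and Ff is conditioned on, so the path is blocked at Ff.
Path 3: Bb → Aa ← Tt → Ff ← Mm → Ee ← Gg
  Aa is a collider and its descendant Ee is conditioned on, which opens it; Tt is a fork and Tt is not conditioned on; Ff is a collider and Ff is conditioned on, which opens it; Mm is a fork and Mm is not conditioned on; Ee is a collider and Ee is conditioned on, which opens it — no node blocks this path, so it is active.
Path 4: Bb → Aa ← Mm → Ee ← Gg
  Aa is a collider and its descendant Ee is conditioned on, which opens it; Mm is a fork and Mm is not conditioned on; Ee is a collider and Ee is conditioned on, which opens it — no node blocks this path, so it is active.
Path 5: Bb → Aa → Ee ← Gg
  Aa is a chain and Aa is not conditioned on; Ee is a collider and Ee is conditioned on, which opens it — no node blocks this path, so it is active.
Path 6: Bb ← Pp → Gg
  Pp is a fork and Pp is not conditioned on — no node blocks this path, so it is active.
At least one path is unblocked, so d-separation fails.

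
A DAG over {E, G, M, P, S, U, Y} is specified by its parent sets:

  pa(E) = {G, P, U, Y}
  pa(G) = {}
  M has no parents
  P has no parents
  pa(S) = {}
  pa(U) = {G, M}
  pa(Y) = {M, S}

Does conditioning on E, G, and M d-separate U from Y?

3 paths connect U and Y; each must be blocked for d-separation to hold:
Path 1: U ← M → Y
  M is a fork here and M is conditioned on, so the path is blocked at M.
Path 2: U ← G → E ← Y
  G is a fork here and G is conditioned on, so the path is blocked at G.
Path 3: U → E ← Y
  E is a collider and E is conditioned on, which opens it — no node blocks this path, so it is active.
Since the path U → E ← Y is active, U and Y are not d-separated given {E, G, M}.

No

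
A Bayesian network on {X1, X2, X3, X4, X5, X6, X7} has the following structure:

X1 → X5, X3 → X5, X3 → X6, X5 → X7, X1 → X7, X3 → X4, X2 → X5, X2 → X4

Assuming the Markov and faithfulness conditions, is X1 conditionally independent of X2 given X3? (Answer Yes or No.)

Yes — X1 and X2 are d-separated given {X3}.

We examine all 4 paths between X1 and X2:
Path 1: X1 → X7 ← X5 ← X2
  X7 is a collider here and neither X7 nor any of its descendants is conditioned on, so the collider stays closed — the path is blocked at X7.
Path 2: X1 → X7 ← X5 ← X3 → X4 ← X2
  X7 is a collider here and neither X7 nor any of its descendants is conditioned on, so the collider stays closed — the path is blocked at X7.
Path 3: X1 → X5 ← X2
  X5 is a collider here and neither X5 nor any of its descendants is conditioned on, so the collider stays closed — the path is blocked at X5.
Path 4: X1 → X5 ← X3 → X4 ← X2
  X5 is a collider here and neither X5 nor any of its descendants is conditioned on, so the collider stays closed — the path is blocked at X5.
All paths are blocked; X1 ⊥ X2 | {X3} holds.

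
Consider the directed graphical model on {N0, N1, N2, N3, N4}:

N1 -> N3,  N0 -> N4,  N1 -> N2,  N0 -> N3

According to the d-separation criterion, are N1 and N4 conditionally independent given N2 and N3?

There is one path between N1 and N4:
  1. N1 → N3 ← N0 → N4 — N3:collider[open]; N0:fork[open] ⇒ active
At least one path is unblocked, so d-separation fails.

No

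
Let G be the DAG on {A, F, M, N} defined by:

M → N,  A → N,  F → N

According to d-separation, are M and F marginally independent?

Only one path connects M and F:
  1. M → N ← F — N:collider[blocks] ⇒ blocked
Every path is blocked, so M and F are d-separated given ∅.

Yes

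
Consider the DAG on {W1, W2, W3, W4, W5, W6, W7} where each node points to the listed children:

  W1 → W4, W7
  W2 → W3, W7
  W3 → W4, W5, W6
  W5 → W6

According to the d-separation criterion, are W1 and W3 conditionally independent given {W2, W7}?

Yes

Enumerating the 2 paths from W1 to W3 and testing each for blocking by {W2, W7}:
  1. W1 → W7 ← W2 → W3 — W7:collider[open]; W2:fork[blocks] ⇒ blocked
  2. W1 → W4 ← W3 — W4:collider[blocks] ⇒ blocked
All paths are blocked; W1 ⊥ W3 | {W2, W7} holds.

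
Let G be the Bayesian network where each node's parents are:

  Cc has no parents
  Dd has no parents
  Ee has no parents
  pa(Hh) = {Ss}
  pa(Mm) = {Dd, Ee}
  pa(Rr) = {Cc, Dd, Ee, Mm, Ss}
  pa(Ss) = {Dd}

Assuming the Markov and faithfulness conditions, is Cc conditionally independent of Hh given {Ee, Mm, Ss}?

Enumerating the 4 paths from Cc to Hh and testing each for blocking by {Ee, Mm, Ss}:
  1. Cc → Rr ← Ee → Mm ← Dd → Ss → Hh — Rr:collider[blocks]; Ee:fork[blocks]; Mm:collider[open]; Dd:fork[open]; Ss:chain[blocks] ⇒ blocked
  2. Cc → Rr ← Dd → Ss → Hh — Rr:collider[blocks]; Dd:fork[open]; Ss:chain[blocks] ⇒ blocked
  3. Cc → Rr ← Mm ← Dd → Ss → Hh — Rr:collider[blocks]; Mm:chain[blocks]; Dd:fork[open]; Ss:chain[blocks] ⇒ blocked
  4. Cc → Rr ← Ss → Hh — Rr:collider[blocks]; Ss:fork[blocks] ⇒ blocked
Since every path is blocked, d-separation holds.

Yes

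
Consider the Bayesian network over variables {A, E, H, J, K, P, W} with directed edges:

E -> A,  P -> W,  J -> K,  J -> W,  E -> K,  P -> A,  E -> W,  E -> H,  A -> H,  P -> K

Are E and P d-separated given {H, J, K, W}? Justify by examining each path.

No — E and P are not d-separated given {H, J, K, W}.

There are 6 undirected paths between E and P; checking each against the conditioning set {H, J, K, W}:
Path 1: E → A ← P
  A is a collider and its descendant H is conditioned on, which opens it — no node blocks this path, so it is active.
Path 2: E → H ← A ← P
  H is a collider and H is conditioned on, which opens it; A is a chain and A is not conditioned on — no node blocks this path, so it is active.
Path 3: E → K ← P
  K is a collider and K is conditioned on, which opens it — no node blocks this path, so it is active.
Path 4: E → K ← J → W ← P
  J is a fork here and J is conditioned on, so the path is blocked at J.
Path 5: E → W ← P
  W is a collider and W is conditioned on, which opens it — no node blocks this path, so it is active.
Path 6: E → W ← J → K ← P
  J is a fork here and J is conditioned on, so the path is blocked at J.
Since the path E → A ← P is active, E and P are not d-separated given {H, J, K, W}.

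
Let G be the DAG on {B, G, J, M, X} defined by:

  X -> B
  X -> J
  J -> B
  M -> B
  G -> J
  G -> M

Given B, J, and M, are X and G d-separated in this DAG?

There are 4 undirected paths between X and G; checking each against the conditioning set {B, J, M}:
Path 1: X → B ← M ← G
  M is a chain here and M is conditioned on, so the path is blocked at M.
Path 2: X → B ← J ← G
  J is a chain here and J is conditioned on, so the path is blocked at J.
Path 3: X → J ← G
  J is a collider and J is conditioned on, which opens it — no node blocks this path, so it is active.
Path 4: X → J → B ← M ← G
  J is a chain here and J is conditioned on, so the path is blocked at J.
Since the path X → J ← G is active, X and G are not d-separated given {B, J, M}.

No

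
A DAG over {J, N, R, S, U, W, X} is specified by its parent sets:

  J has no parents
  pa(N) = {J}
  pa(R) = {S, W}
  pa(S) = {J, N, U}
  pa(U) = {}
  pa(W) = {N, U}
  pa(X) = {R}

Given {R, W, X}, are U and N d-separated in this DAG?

No — U and N are not d-separated given {R, W, X}.

There are 6 undirected paths between U and N; checking each against the conditioning set {R, W, X}:
Path 1: U → W → R ← S ← J → N
  W is a chain here and W is conditioned on, so the path is blocked at W.
Path 2: U → W → R ← S ← N
  W is a chain here and W is conditioned on, so the path is blocked at W.
Path 3: U → W ← N
  W is a collider and W is conditioned on, which opens it — no node blocks this path, so it is active.
Path 4: U → S ← J → N
  S is a collider and its descendant X is conditioned on, which opens it; J is a fork and J is not conditioned on — no node blocks this path, so it is active.
Path 5: U → S → R ← W ← N
  W is a chain here and W is conditioned on, so the path is blocked at W.
Path 6: U → S ← N
  S is a collider and its descendant X is conditioned on, which opens it — no node blocks this path, so it is active.
Because an active path exists, U and N are not d-separated.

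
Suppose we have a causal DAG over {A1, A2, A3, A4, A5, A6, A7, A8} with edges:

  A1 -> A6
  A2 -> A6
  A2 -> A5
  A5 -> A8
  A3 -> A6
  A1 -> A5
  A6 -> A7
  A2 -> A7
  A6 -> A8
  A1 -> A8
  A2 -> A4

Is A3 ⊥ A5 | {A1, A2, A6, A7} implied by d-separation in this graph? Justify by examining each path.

6 paths connect A3 and A5; each must be blocked for d-separation to hold:
  1. A3 → A6 → A8 ← A1 → A5 — A6:chain[blocks]; A8:collider[blocks]; A1:fork[blocks] ⇒ blocked
  2. A3 → A6 → A8 ← A5 — A6:chain[blocks]; A8:collider[blocks] ⇒ blocked
  3. A3 → A6 ← A1 → A8 ← A5 — A6:collider[open]; A1:fork[blocks]; A8:collider[blocks] ⇒ blocked
  4. A3 → A6 ← A1 → A5 — A6:collider[open]; A1:fork[blocks] ⇒ blocked
  5. A3 → A6 → A7 ← A2 → A5 — A6:chain[blocks]; A7:collider[open]; A2:fork[blocks] ⇒ blocked
  6. A3 → A6 ← A2 → A5 — A6:collider[open]; A2:fork[blocks] ⇒ blocked
Since every path is blocked, d-separation holds.

Yes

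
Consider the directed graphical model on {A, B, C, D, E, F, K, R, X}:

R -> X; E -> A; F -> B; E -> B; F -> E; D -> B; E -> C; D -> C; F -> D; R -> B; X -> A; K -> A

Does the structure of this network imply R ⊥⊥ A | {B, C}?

No

Enumerating the 6 paths from R to A and testing each for blocking by {B, C}:
Path 1: R → X → A
  X is a chain and X is not conditioned on — no node blocks this path, so it is active.
Path 2: R → B ← F → E → A
  B is a collider and B is conditioned on, which opens it; F is a fork and F is not conditioned on; E is a chain and E is not conditioned on — no node blocks this path, so it is active.
Path 3: R → B ← F → D → C ← E → A
  B is a collider and B is conditioned on, which opens it; F is a fork and F is not conditioned on; D is a chain and D is not conditioned on; C is a collider and C is conditioned on, which opens it; E is a fork and E is not conditioned on — no node blocks this path, so it is active.
Path 4: R → B ← E → A
  B is a collider and B is conditioned on, which opens it; E is a fork and E is not conditioned on — no node blocks this path, so it is active.
Path 5: R → B ← D ← F → E → A
  B is a collider and B is conditioned on, which opens it; D is a chain and D is not conditioned on; F is a fork and F is not conditioned on; E is a chain and E is not conditioned on — no node blocks this path, so it is active.
Path 6: R → B ← D → C ← E → A
  B is a collider and B is conditioned on, which opens it; D is a fork and D is not conditioned on; C is a collider and C is conditioned on, which opens it; E is a fork and E is not conditioned on — no node blocks this path, so it is active.
Since the path R → X → A is active, R and A are not d-separated given {B, C}.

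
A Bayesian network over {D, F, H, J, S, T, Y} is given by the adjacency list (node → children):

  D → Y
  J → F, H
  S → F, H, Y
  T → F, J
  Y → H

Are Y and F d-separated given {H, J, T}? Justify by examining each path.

No

There are 6 undirected paths between Y and F; checking each against the conditioning set {H, J, T}:
Path 1: Y ← S → F
  S is a fork and S is not conditioned on — no node blocks this path, so it is active.
Path 2: Y ← S → H ← J → F
  J is a fork here and J is conditioned on, so the path is blocked at J.
Path 3: Y ← S → H ← J ← T → F
  J is a chain here and J is conditioned on, so the path is blocked at J.
Path 4: Y → H ← S → F
  H is a collider and H is conditioned on, which opens it; S is a fork and S is not conditioned on — no node blocks this path, so it is active.
Path 5: Y → H ← J → F
  J is a fork here and J is conditioned on, so the path is blocked at J.
Path 6: Y → H ← J ← T → F
  J is a chain here and J is conditioned on, so the path is blocked at J.
Because an active path exists, Y and F are not d-separated.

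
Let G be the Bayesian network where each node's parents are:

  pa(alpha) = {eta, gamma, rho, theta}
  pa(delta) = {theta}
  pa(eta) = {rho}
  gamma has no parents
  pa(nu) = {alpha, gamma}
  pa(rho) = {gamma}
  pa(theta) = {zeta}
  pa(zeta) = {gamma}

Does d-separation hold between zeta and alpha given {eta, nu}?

No — zeta and alpha are not d-separated given {eta, nu}.

Enumerating the 5 paths from zeta to alpha and testing each for blocking by {eta, nu}:
Path 1: zeta → theta → alpha
  theta is a chain and theta is not conditioned on — no node blocks this path, so it is active.
Path 2: zeta ← gamma → nu ← alpha
  gamma is a fork and gamma is not conditioned on; nu is a collider and nu is conditioned on, which opens it — no node blocks this path, so it is active.
Path 3: zeta ← gamma → alpha
  gamma is a fork and gamma is not conditioned on — no node blocks this path, so it is active.
Path 4: zeta ← gamma → rho → eta → alpha
  eta is a chain here and eta is conditioned on, so the path is blocked at eta.
Path 5: zeta ← gamma → rho → alpha
  gamma is a fork and gamma is not conditioned on; rho is a chain and rho is not conditioned on — no node blocks this path, so it is active.
Because an active path exists, zeta and alpha are not d-separated.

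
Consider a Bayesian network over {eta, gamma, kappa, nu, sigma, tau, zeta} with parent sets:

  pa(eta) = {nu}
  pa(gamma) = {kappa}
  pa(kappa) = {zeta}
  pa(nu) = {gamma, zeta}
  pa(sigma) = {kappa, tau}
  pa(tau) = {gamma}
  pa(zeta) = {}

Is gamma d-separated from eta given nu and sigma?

Yes

We examine all 3 paths between gamma and eta:
Path 1: gamma → tau → sigma ← kappa ← zeta → nu → eta
  nu is a chain here and nu is conditioned on, so the path is blocked at nu.
Path 2: gamma ← kappa ← zeta → nu → eta
  nu is a chain here and nu is conditioned on, so the path is blocked at nu.
Path 3: gamma → nu → eta
  nu is a chain here and nu is conditioned on, so the path is blocked at nu.
Since every path is blocked, d-separation holds.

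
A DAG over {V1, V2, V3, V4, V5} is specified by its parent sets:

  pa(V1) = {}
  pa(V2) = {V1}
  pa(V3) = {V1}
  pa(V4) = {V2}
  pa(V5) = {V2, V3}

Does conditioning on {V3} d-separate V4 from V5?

Enumerating the 2 paths from V4 to V5 and testing each for blocking by {V3}:
  1. V4 ← V2 ← V1 → V3 → V5 — V2:chain[open]; V1:fork[open]; V3:chain[blocks] ⇒ blocked
  2. V4 ← V2 → V5 — V2:fork[open] ⇒ active
Because an active path exists, V4 and V5 are not d-separated.

No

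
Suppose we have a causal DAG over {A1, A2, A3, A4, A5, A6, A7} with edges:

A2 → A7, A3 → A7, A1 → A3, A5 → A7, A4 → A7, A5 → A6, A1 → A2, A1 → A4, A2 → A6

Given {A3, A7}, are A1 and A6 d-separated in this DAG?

6 paths connect A1 and A6; each must be blocked for d-separation to hold:
Path 1: A1 → A2 → A7 ← A5 → A6
  A2 is a chain and A2 is not conditioned on; A7 is a collider and A7 is conditioned on, which opens it; A5 is a fork and A5 is not conditioned on — no node blocks this path, so it is active.
Path 2: A1 → A2 → A6
  A2 is a chain and A2 is not conditioned on — no node blocks this path, so it is active.
Path 3: A1 → A3 → A7 ← A2 → A6
  A3 is a chain here and A3 is conditioned on, so the path is blocked at A3.
Path 4: A1 → A3 → A7 ← A5 → A6
  A3 is a chain here and A3 is conditioned on, so the path is blocked at A3.
Path 5: A1 → A4 → A7 ← A2 → A6
  A4 is a chain and A4 is not conditioned on; A7 is a collider and A7 is conditioned on, which opens it; A2 is a fork and A2 is not conditioned on — no node blocks this path, so it is active.
Path 6: A1 → A4 → A7 ← A5 → A6
  A4 is a chain and A4 is not conditioned on; A7 is a collider and A7 is conditioned on, which opens it; A5 is a fork and A5 is not conditioned on — no node blocks this path, so it is active.
Because an active path exists, A1 and A6 are not d-separated.

No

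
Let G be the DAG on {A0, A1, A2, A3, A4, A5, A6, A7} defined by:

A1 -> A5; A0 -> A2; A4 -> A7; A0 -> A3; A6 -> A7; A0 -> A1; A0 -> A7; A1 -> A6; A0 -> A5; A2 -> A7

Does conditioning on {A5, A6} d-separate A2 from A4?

We examine all 4 paths between A2 and A4:
Path 1: A2 ← A0 → A1 → A6 → A7 ← A4
  A6 is a chain here and A6 is conditioned on, so the path is blocked at A6.
Path 2: A2 ← A0 → A5 ← A1 → A6 → A7 ← A4
  A6 is a chain here and A6 is conditioned on, so the path is blocked at A6.
Path 3: A2 ← A0 → A7 ← A4
  A7 is a collider here and neither A7 nor any of its descendants is conditioned on, so the collider stays closed — the path is blocked at A7.
Path 4: A2 → A7 ← A4
  A7 is a collider here and neither A7 nor any of its descendants is conditioned on, so the collider stays closed — the path is blocked at A7.
Every path is blocked, so A2 and A4 are d-separated given {A5, A6}.

Yes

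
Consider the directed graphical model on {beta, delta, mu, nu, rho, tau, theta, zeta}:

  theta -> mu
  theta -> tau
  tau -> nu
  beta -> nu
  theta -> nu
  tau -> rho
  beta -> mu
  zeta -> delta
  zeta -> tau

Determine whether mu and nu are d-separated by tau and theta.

No

There are 3 undirected paths between mu and nu; checking each against the conditioning set {tau, theta}:
Path 1: mu ← beta → nu
  beta is a fork and beta is not conditioned on — no node blocks this path, so it is active.
Path 2: mu ← theta → tau → nu
  theta is a fork here and theta is conditioned on, so the path is blocked at theta.
Path 3: mu ← theta → nu
  theta is a fork here and theta is conditioned on, so the path is blocked at theta.
At least one path is unblocked, so d-separation fails.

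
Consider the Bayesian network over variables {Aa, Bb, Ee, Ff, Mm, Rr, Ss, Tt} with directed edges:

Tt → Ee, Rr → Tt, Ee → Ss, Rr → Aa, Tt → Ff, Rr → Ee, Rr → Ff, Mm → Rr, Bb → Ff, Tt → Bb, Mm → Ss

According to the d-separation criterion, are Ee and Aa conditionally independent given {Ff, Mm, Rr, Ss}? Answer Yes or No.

Yes — Ee and Aa are d-separated given {Ff, Mm, Rr, Ss}.

5 paths connect Ee and Aa; each must be blocked for d-separation to hold:
  1. Ee ← Rr → Aa — Rr:fork[blocks] ⇒ blocked
  2. Ee → Ss ← Mm → Rr → Aa — Ss:collider[open]; Mm:fork[blocks]; Rr:chain[blocks] ⇒ blocked
  3. Ee ← Tt ← Rr → Aa — Tt:chain[open]; Rr:fork[blocks] ⇒ blocked
  4. Ee ← Tt → Ff ← Rr → Aa — Tt:fork[open]; Ff:collider[open]; Rr:fork[blocks] ⇒ blocked
  5. Ee ← Tt → Bb → Ff ← Rr → Aa — Tt:fork[open]; Bb:chain[open]; Ff:collider[open]; Rr:fork[blocks] ⇒ blocked
Since every path is blocked, d-separation holds.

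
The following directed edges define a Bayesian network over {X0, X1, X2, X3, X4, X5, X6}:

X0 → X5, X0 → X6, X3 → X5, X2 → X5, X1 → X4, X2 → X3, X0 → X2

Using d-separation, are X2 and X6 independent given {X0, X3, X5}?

There are 3 undirected paths between X2 and X6; checking each against the conditioning set {X0, X3, X5}:
  1. X2 → X5 ← X0 → X6 — X5:collider[open]; X0:fork[blocks] ⇒ blocked
  2. X2 → X3 → X5 ← X0 → X6 — X3:chain[blocks]; X5:collider[open]; X0:fork[blocks] ⇒ blocked
  3. X2 ← X0 → X6 — X0:fork[blocks] ⇒ blocked
Since every path is blocked, d-separation holds.

Yes — X2 and X6 are d-separated given {X0, X3, X5}.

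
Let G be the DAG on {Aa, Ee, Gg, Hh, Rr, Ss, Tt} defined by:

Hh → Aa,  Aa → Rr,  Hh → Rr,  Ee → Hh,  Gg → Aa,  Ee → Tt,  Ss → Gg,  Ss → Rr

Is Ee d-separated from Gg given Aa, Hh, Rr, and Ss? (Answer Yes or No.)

Yes

We examine all 4 paths between Ee and Gg:
Path 1: Ee → Hh → Rr ← Aa ← Gg
  Hh is a chain here and Hh is conditioned on, so the path is blocked at Hh.
Path 2: Ee → Hh → Rr ← Ss → Gg
  Hh is a chain here and Hh is conditioned on, so the path is blocked at Hh.
Path 3: Ee → Hh → Aa ← Gg
  Hh is a chain here and Hh is conditioned on, so the path is blocked at Hh.
Path 4: Ee → Hh → Aa → Rr ← Ss → Gg
  Hh is a chain here and Hh is conditioned on, so the path is blocked at Hh.
Every path is blocked, so Ee and Gg are d-separated given {Aa, Hh, Rr, Ss}.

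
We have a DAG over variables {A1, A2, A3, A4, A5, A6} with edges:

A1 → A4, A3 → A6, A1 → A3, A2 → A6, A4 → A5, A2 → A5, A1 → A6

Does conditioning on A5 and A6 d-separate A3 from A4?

We examine all 4 paths between A3 and A4:
Path 1: A3 ← A1 → A4
  A1 is a fork and A1 is not conditioned on — no node blocks this path, so it is active.
Path 2: A3 ← A1 → A6 ← A2 → A5 ← A4
  A1 is a fork and A1 is not conditioned on; A6 is a collider and A6 is conditioned on, which opens it; A2 is a fork and A2 is not conditioned on; A5 is a collider and A5 is conditioned on, which opens it — no node blocks this path, so it is active.
Path 3: A3 → A6 ← A1 → A4
  A6 is a collider and A6 is conditioned on, which opens it; A1 is a fork and A1 is not conditioned on — no node blocks this path, so it is active.
Path 4: A3 → A6 ← A2 → A5 ← A4
  A6 is a collider and A6 is conditioned on, which opens it; A2 is a fork and A2 is not conditioned on; A5 is a collider and A5 is conditioned on, which opens it — no node blocks this path, so it is active.
At least one path is unblocked, so d-separation fails.

No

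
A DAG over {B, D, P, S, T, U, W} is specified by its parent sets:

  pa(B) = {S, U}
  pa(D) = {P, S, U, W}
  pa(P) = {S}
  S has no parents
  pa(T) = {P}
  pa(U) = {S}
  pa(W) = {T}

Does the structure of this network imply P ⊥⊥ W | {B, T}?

5 paths connect P and W; each must be blocked for d-separation to hold:
Path 1: P → D ← W
  D is a collider here and neither D nor any of its descendants is conditioned on, so the collider stays closed — the path is blocked at D.
Path 2: P ← S → D ← W
  D is a collider here and neither D nor any of its descendants is conditioned on, so the collider stays closed — the path is blocked at D.
Path 3: P ← S → U → D ← W
  D is a collider here and neither D nor any of its descendants is conditioned on, so the collider stays closed — the path is blocked at D.
Path 4: P ← S → B ← U → D ← W
  D is a collider here and neither D nor any of its descendants is conditioned on, so the collider stays closed — the path is blocked at D.
Path 5: P → T → W
  T is a chain here and T is conditioned on, so the path is blocked at T.
All paths are blocked; P ⊥ W | {B, T} holds.

Yes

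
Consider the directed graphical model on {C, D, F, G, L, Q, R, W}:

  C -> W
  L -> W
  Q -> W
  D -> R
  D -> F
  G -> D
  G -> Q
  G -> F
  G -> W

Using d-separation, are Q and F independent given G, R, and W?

Yes — Q and F are d-separated given {G, R, W}.

We examine all 4 paths between Q and F:
Path 1: Q ← G → F
  G is a fork here and G is conditioned on, so the path is blocked at G.
Path 2: Q ← G → D → F
  G is a fork here and G is conditioned on, so the path is blocked at G.
Path 3: Q → W ← G → F
  G is a fork here and G is conditioned on, so the path is blocked at G.
Path 4: Q → W ← G → D → F
  G is a fork here and G is conditioned on, so the path is blocked at G.
Since every path is blocked, d-separation holds.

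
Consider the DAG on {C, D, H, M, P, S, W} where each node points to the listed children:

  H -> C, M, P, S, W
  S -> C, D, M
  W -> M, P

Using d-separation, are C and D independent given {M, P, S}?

Yes

We examine all 5 paths between C and D:
Path 1: C ← S → D
  S is a fork here and S is conditioned on, so the path is blocked at S.
Path 2: C ← H → M ← S → D
  S is a fork here and S is conditioned on, so the path is blocked at S.
Path 3: C ← H → S → D
  S is a chain here and S is conditioned on, so the path is blocked at S.
Path 4: C ← H → W → M ← S → D
  S is a fork here and S is conditioned on, so the path is blocked at S.
Path 5: C ← H → P ← W → M ← S → D
  S is a fork here and S is conditioned on, so the path is blocked at S.
Every path is blocked, so C and D are d-separated given {M, P, S}.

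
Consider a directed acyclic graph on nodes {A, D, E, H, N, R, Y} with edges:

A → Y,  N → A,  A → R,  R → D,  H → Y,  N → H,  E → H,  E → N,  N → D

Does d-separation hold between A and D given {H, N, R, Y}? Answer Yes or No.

Yes

Enumerating the 4 paths from A to D and testing each for blocking by {H, N, R, Y}:
  1. A → Y ← H ← E → N → D — Y:collider[open]; H:chain[blocks]; E:fork[open]; N:chain[blocks] ⇒ blocked
  2. A → Y ← H ← N → D — Y:collider[open]; H:chain[blocks]; N:fork[blocks] ⇒ blocked
  3. A → R → D — R:chain[blocks] ⇒ blocked
  4. A ← N → D — N:fork[blocks] ⇒ blocked
Since every path is blocked, d-separation holds.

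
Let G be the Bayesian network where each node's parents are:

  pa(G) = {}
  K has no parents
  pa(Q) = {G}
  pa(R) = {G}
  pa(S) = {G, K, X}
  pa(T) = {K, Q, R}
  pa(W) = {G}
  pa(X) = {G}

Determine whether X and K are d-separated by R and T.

There are 6 undirected paths between X and K; checking each against the conditioning set {R, T}:
Path 1: X ← G → R → T ← K
  R is a chain here and R is conditioned on, so the path is blocked at R.
Path 2: X ← G → Q → T ← K
  G is a fork and G is not conditioned on; Q is a chain and Q is not conditioned on; T is a collider and T is conditioned on, which opens it — no node blocks this path, so it is active.
Path 3: X ← G → S ← K
  S is a collider here and neither S nor any of its descendants is conditioned on, so the collider stays closed — the path is blocked at S.
Path 4: X → S ← G → R → T ← K
  S is a collider here and neither S nor any of its descendants is conditioned on, so the collider stays closed — the path is blocked at S.
Path 5: X → S ← G → Q → T ← K
  S is a collider here and neither S nor any of its descendants is conditioned on, so the collider stays closed — the path is blocked at S.
Path 6: X → S ← K
  S is a collider here and neither S nor any of its descendants is conditioned on, so the collider stays closed — the path is blocked at S.
Since the path X ← G → Q → T ← K is active, X and K are not d-separated given {R, T}.

No — X and K are not d-separated given {R, T}.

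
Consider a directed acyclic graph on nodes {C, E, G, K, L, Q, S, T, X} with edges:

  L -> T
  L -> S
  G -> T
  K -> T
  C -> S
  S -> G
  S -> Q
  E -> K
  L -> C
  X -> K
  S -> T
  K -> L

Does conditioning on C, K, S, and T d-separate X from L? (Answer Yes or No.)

Yes

There are 6 undirected paths between X and L; checking each against the conditioning set {C, K, S, T}:
  1. X → K → T ← G ← S ← L — K:chain[blocks]; T:collider[open]; G:chain[open]; S:chain[blocks] ⇒ blocked
  2. X → K → T ← G ← S ← C ← L — K:chain[blocks]; T:collider[open]; G:chain[open]; S:chain[blocks]; C:chain[blocks] ⇒ blocked
  3. X → K → T ← L — K:chain[blocks]; T:collider[open] ⇒ blocked
  4. X → K → T ← S ← L — K:chain[blocks]; T:collider[open]; S:chain[blocks] ⇒ blocked
  5. X → K → T ← S ← C ← L — K:chain[blocks]; T:collider[open]; S:chain[blocks]; C:chain[blocks] ⇒ blocked
  6. X → K → L — K:chain[blocks] ⇒ blocked
All paths are blocked; X ⊥ L | {C, K, S, T} holds.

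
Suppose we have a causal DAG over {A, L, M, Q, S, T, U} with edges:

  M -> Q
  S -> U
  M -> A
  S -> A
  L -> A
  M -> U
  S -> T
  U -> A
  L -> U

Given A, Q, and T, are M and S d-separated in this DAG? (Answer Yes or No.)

No — M and S are not d-separated given {A, Q, T}.

We examine all 6 paths between M and S:
Path 1: M → U ← S
  U is a collider and its descendant A is conditioned on, which opens it — no node blocks this path, so it is active.
Path 2: M → U ← L → A ← S
  U is a collider and its descendant A is conditioned on, which opens it; L is a fork and L is not conditioned on; A is a collider and A is conditioned on, which opens it — no node blocks this path, so it is active.
Path 3: M → U → A ← S
  U is a chain and U is not conditioned on; A is a collider and A is conditioned on, which opens it — no node blocks this path, so it is active.
Path 4: M → A ← S
  A is a collider and A is conditioned on, which opens it — no node blocks this path, so it is active.
Path 5: M → A ← U ← S
  A is a collider and A is conditioned on, which opens it; U is a chain and U is not conditioned on — no node blocks this path, so it is active.
Path 6: M → A ← L → U ← S
  A is a collider and A is conditioned on, which opens it; L is a fork and L is not conditioned on; U is a collider and its descendant A is conditioned on, which opens it — no node blocks this path, so it is active.
Because an active path exists, M and S are not d-separated.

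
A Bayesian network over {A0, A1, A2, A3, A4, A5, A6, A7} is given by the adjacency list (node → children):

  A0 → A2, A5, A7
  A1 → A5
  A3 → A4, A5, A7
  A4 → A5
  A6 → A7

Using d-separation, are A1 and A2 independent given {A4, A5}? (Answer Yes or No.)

No

There are 3 undirected paths between A1 and A2; checking each against the conditioning set {A4, A5}:
Path 1: A1 → A5 ← A3 → A7 ← A0 → A2
  A7 is a collider here and neither A7 nor any of its descendants is conditioned on, so the collider stays closed — the path is blocked at A7.
Path 2: A1 → A5 ← A4 ← A3 → A7 ← A0 → A2
  A4 is a chain here and A4 is conditioned on, so the path is blocked at A4.
Path 3: A1 → A5 ← A0 → A2
  A5 is a collider and A5 is conditioned on, which opens it; A0 is a fork and A0 is not conditioned on — no node blocks this path, so it is active.
Since the path A1 → A5 ← A0 → A2 is active, A1 and A2 are not d-separated given {A4, A5}.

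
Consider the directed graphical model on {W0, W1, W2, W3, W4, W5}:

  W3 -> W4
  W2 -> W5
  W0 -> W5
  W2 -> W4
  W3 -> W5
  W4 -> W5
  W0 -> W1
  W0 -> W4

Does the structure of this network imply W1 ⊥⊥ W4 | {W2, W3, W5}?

No

We examine all 4 paths between W1 and W4:
Path 1: W1 ← W0 → W5 ← W4
  W0 is a fork and W0 is not conditioned on; W5 is a collider and W5 is conditioned on, which opens it — no node blocks this path, so it is active.
Path 2: W1 ← W0 → W5 ← W2 → W4
  W2 is a fork here and W2 is conditioned on, so the path is blocked at W2.
Path 3: W1 ← W0 → W5 ← W3 → W4
  W3 is a fork here and W3 is conditioned on, so the path is blocked at W3.
Path 4: W1 ← W0 → W4
  W0 is a fork and W0 is not conditioned on — no node blocks this path, so it is active.
Since the path W1 ← W0 → W5 ← W4 is active, W1 and W4 are not d-separated given {W2, W3, W5}.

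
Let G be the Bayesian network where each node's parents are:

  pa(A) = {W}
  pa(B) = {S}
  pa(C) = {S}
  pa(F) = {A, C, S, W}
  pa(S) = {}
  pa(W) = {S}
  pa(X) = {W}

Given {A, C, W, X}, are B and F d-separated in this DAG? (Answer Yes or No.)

No

We examine all 4 paths between B and F:
  1. B ← S → F — S:fork[open] ⇒ active
  2. B ← S → C → F — S:fork[open]; C:chain[blocks] ⇒ blocked
  3. B ← S → W → A → F — S:fork[open]; W:chain[blocks]; A:chain[blocks] ⇒ blocked
  4. B ← S → W → F — S:fork[open]; W:chain[blocks] ⇒ blocked
At least one path is unblocked, so d-separation fails.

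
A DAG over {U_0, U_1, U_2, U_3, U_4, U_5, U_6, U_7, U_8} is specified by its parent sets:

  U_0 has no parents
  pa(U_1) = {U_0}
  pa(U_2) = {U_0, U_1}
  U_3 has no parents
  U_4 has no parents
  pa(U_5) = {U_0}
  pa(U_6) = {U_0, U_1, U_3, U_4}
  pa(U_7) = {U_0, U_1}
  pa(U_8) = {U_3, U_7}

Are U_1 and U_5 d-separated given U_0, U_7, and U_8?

We examine all 6 paths between U_1 and U_5:
  1. U_1 → U_7 → U_8 ← U_3 → U_6 ← U_0 → U_5 — U_7:chain[blocks]; U_8:collider[open]; U_3:fork[open]; U_6:collider[blocks]; U_0:fork[blocks] ⇒ blocked
  2. U_1 → U_7 ← U_0 → U_5 — U_7:collider[open]; U_0:fork[blocks] ⇒ blocked
  3. U_1 → U_6 ← U_3 → U_8 ← U_7 ← U_0 → U_5 — U_6:collider[blocks]; U_3:fork[open]; U_8:collider[open]; U_7:chain[blocks]; U_0:fork[blocks] ⇒ blocked
  4. U_1 → U_6 ← U_0 → U_5 — U_6:collider[blocks]; U_0:fork[blocks] ⇒ blocked
  5. U_1 ← U_0 → U_5 — U_0:fork[blocks] ⇒ blocked
  6. U_1 → U_2 ← U_0 → U_5 — U_2:collider[blocks]; U_0:fork[blocks] ⇒ blocked
Since every path is blocked, d-separation holds.

Yes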